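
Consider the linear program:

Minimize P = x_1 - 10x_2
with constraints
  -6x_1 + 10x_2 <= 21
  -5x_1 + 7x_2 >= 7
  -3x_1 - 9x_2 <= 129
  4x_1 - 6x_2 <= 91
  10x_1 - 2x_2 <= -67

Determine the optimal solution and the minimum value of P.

Feasible corners and P = x_1 - 10x_2:
  (-493/28, -237/28) → P = 1877/28
  (-157/22, -24/11) → P = 323/22
  (-161/11, -104/11) → P = 879/11
  (-91/12, -53/12) → P = 439/12

The binding constraints are -6x_1 + 10x_2 = 21 and 10x_1 - 2x_2 = -67.
Solving simultaneously gives x_1 = -157/22, x_2 = -24/11.

x_1 = -157/22, x_2 = -24/11, minimum P = 323/22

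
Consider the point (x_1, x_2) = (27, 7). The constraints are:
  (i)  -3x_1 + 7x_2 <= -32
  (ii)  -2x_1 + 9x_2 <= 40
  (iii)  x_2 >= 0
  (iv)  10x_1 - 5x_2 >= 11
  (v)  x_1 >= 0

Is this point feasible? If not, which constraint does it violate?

(i): -32 ≤ -32 ✓
(ii): 9 ≤ 40 ✓
(iii): 7 ≥ 0 ✓
(iv): 235 ≥ 11 ✓
(v): 27 ≥ 0 ✓

feasible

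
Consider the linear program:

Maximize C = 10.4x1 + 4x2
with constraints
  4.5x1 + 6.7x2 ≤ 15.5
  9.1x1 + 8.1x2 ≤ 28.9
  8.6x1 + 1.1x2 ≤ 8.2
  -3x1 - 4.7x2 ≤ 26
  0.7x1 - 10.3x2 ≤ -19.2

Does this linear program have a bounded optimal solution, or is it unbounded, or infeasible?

Feasible corners and C = 10.4x1 + 4x2:
  (3101/5104, 9725/5104) → C = 44469/3190
  (-35804/3419, 3940/3419) → C = -1783008/17095
The feasible region has finitely many vertices and no improving ray; the maximum is 44469/3190 at (3101/5104, 9725/5104).

bounded optimum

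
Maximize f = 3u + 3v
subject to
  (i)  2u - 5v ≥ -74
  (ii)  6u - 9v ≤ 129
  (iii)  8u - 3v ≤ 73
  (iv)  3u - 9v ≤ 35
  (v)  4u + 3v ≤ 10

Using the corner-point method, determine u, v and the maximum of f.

Extreme points and f = 3u + 3v:
  (-841/3, -292/3) → f = -1133
  (-86/13, 158/13) → f = 216/13
  (13/3, -22/9) → f = 17/3

u = -86/13, v = 158/13, maximum f = 216/13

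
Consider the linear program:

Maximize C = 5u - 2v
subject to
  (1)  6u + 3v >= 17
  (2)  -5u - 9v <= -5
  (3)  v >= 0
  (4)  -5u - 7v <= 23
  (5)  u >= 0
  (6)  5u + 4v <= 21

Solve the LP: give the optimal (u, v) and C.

Feasible corners and C = 5u - 2v:
  (17/6, 0) → C = 85/6
  (5/9, 41/9) → C = -19/3
  (21/5, 0) → C = 21

u = 21/5, v = 0, maximum C = 21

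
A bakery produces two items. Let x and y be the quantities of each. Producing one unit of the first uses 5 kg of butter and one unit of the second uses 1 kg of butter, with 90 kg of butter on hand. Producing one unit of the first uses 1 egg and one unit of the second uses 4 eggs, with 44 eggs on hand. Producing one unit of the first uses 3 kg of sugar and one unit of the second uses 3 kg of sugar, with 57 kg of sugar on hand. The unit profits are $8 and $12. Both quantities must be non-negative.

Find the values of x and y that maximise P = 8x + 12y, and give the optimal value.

Feasible corners and P = 8x + 12y:
  (0, 0) → P = 0
  (0, 11) → P = 132
  (18, 0) → P = 144
  (71/4, 5/4) → P = 157
  (32/3, 25/3) → P = 556/3

At the optimal vertex, x + 4y = 44 and 3x + 3y = 57.
Solving simultaneously gives x = 32/3, y = 25/3.

x = 32/3, y = 25/3, maximum P = 556/3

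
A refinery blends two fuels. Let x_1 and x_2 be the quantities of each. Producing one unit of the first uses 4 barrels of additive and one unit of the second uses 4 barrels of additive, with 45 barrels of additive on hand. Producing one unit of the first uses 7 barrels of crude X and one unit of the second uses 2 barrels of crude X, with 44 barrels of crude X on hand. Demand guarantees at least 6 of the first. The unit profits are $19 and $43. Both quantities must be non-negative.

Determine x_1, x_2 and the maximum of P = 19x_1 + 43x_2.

Extreme points and P = 19x_1 + 43x_2:
  (44/7, 0) → P = 836/7
  (6, 0) → P = 114
  (6, 1) → P = 157

At the optimal vertex, 7x_1 + 2x_2 = 44 and x_1 = 6.
Solving simultaneously gives x_1 = 6, x_2 = 1.

x_1 = 6, x_2 = 1, maximum P = 157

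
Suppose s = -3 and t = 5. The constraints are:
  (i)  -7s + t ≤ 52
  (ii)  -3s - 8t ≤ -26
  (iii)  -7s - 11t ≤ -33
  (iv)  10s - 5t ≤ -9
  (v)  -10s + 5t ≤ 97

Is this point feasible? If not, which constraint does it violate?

feasible

(i): 26 ≤ 52 ✓
(ii): -31 ≤ -26 ✓
(iii): -34 ≤ -33 ✓
(iv): -55 ≤ -9 ✓
(v): 55 ≤ 97 ✓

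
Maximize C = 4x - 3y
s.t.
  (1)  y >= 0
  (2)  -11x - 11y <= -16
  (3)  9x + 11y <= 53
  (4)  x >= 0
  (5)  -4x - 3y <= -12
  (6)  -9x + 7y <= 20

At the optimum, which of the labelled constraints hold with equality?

Vertices and C = 4x - 3y:
  (53/9, 0) → C = 212/9
  (3, 0) → C = 12
  (151/162, 73/18) → C = -1367/162
  (24/55, 188/55) → C = -468/55

The maximum is at (53/9, 0). Substituting into each constraint, equality holds for (1) and (3); the remaining constraints have slack.

(1) and (3)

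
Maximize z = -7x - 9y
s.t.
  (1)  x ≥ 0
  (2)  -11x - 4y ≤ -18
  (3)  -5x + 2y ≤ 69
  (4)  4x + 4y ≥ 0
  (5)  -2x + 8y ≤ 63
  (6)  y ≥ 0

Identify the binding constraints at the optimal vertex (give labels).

(2) and (6)

Extreme points and z = -7x - 9y:
  (0, 9/2) → z = -81/2
  (0, 63/8) → z = -567/8
  (18/11, 0) → z = -126/11
The feasible region is unbounded (it extends along (1, 0), (4, 1)), but z strictly decreases along every unbounded feasible direction, so there is no improving ray and the maximum is attained at a vertex.

The maximum is at (18/11, 0). Substituting into each constraint, equality holds for (2) and (6); the remaining constraints have slack.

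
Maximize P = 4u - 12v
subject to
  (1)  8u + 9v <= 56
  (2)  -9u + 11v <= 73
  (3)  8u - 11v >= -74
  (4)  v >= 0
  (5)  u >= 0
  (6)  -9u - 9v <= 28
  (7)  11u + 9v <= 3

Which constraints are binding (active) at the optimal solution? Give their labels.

(4) and (7)

Extreme points and P = 4u - 12v:
  (0, 0) → P = 0
  (3/11, 0) → P = 12/11
  (0, 1/3) → P = -4

The maximum is at (3/11, 0). Substituting into each constraint, equality holds for (4) and (7); the remaining constraints have slack.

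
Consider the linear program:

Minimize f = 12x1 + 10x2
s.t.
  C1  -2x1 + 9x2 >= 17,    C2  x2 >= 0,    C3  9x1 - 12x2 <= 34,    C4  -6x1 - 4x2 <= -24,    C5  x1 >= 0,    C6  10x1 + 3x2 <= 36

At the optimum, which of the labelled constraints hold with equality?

C1 and C4

Vertices and f = 12x1 + 10x2:
  (74/31, 75/31) → f = 1638/31
  (91/32, 121/48) → f = 178/3
  (0, 6) → f = 60
  (0, 12) → f = 120

The minimum is at (74/31, 75/31). Substituting into each constraint, equality holds for C1 and C4; the remaining constraints have slack.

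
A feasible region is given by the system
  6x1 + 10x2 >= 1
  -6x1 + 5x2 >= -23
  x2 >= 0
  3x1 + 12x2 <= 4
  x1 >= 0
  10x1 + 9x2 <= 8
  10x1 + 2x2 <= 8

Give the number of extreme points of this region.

Intersecting each pair of boundary lines and keeping only the points that satisfy every inequality leaves:
  (1/6, 0)
  (0, 1/10)
  (4/5, 0)
  (0, 1/3)
  (20/31, 16/93)

5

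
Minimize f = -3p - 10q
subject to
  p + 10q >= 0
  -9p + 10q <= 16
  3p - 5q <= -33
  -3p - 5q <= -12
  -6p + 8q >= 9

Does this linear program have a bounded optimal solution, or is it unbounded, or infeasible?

unbounded

From the feasible point (50/3, 83/5), moving in the direction (8, 6) keeps every constraint satisfied while f decreases without bound.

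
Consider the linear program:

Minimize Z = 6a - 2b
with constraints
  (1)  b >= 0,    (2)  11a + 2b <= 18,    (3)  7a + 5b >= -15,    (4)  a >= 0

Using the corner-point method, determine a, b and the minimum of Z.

Vertices and Z = 6a - 2b:
  (18/11, 0) → Z = 108/11
  (0, 0) → Z = 0
  (0, 9) → Z = -18

a = 0, b = 9, minimum Z = -18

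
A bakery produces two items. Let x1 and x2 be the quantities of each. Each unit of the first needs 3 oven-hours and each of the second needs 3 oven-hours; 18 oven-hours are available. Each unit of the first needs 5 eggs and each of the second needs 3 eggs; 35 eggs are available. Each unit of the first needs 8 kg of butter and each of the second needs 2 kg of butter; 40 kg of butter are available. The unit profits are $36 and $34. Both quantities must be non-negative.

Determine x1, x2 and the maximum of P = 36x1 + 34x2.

Corner points and P = 36x1 + 34x2:
  (0, 0) → P = 0
  (0, 6) → P = 204
  (5, 0) → P = 180
  (14/3, 4/3) → P = 640/3

x1 = 14/3, x2 = 4/3, maximum P = 640/3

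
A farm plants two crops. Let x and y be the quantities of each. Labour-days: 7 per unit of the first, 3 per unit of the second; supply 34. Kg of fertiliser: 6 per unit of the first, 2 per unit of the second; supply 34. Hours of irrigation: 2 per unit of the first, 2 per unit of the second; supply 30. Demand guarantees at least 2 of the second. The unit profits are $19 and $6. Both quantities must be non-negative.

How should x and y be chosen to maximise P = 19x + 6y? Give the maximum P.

x = 4, y = 2, maximum P = 88

Feasible corners and P = 19x + 6y:
  (0, 34/3) → P = 68
  (0, 2) → P = 12
  (4, 2) → P = 88

The binding constraints are 7x + 3y = 34 and y = 2.
Solving simultaneously gives x = 4, y = 2.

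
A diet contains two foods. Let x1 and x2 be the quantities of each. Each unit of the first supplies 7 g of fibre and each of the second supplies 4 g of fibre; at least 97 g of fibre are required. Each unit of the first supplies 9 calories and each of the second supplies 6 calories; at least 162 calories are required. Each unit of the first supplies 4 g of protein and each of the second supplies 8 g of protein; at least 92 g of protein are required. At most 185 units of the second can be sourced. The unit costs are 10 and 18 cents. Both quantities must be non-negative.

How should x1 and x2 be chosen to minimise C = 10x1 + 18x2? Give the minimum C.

Vertices and C = 10x1 + 18x2:
  (0, 27) → C = 486
  (0, 185) → C = 3330
  (23, 0) → C = 230
  (31/2, 15/4) → C = 445/2
The feasible region is unbounded (it extends along (1, 0)), but C strictly increases along every unbounded feasible direction, so there is no improving ray and the minimum is attained at a vertex.

At the optimal vertex, 9x1 + 6x2 = 162 and 4x1 + 8x2 = 92.
Solving simultaneously gives x1 = 31/2, x2 = 15/4.

x1 = 31/2, x2 = 15/4, minimum C = 445/2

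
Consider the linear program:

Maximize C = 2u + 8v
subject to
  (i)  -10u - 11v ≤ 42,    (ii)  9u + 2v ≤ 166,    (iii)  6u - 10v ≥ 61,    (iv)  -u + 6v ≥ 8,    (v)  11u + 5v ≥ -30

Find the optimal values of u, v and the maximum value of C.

Vertices and C = 2u + 8v:
  (297/17, 149/34) → C = 70
  (35/2, 17/4) → C = 69
  (223/13, 109/26) → C = 882/13

The optimum lies where 9u + 2v = 166 and 6u - 10v = 61.
Solving simultaneously gives u = 297/17, v = 149/34.

u = 297/17, v = 149/34, maximum C = 70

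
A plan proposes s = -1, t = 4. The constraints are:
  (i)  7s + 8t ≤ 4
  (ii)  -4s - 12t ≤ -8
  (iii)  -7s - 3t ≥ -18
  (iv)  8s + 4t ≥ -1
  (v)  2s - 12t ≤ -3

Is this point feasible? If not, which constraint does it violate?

Constraint (i): 7s + 8t = 25, which is not ≤ 4. All other constraints are satisfied.

not feasible — violates (i)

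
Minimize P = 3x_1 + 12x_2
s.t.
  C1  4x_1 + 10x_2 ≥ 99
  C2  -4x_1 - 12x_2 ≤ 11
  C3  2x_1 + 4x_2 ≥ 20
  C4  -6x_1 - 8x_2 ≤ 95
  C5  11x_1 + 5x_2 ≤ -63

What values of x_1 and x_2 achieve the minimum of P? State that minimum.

x_1 = -25/2, x_2 = 149/10, minimum P = 1413/10

Corner points and P = 3x_1 + 12x_2:
  (-49, 59/2) → P = 207
  (-25/2, 149/10) → P = 1413/10
  (-135/2, 155/4) → P = 525/2
The feasible region is unbounded (it extends along (-4, 3), (-5, 11)), but P strictly increases along every unbounded feasible direction, so there is no improving ray and the minimum is attained at a vertex.

The binding constraints are 4x_1 + 10x_2 = 99 and 11x_1 + 5x_2 = -63.
Solving simultaneously gives x_1 = -25/2, x_2 = 149/10.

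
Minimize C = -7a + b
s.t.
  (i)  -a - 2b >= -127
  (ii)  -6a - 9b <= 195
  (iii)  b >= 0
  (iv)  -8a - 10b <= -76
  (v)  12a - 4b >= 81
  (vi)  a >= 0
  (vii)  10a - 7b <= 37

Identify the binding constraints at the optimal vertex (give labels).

(i) and (vii)

Feasible corners and C = -7a + b:
  (335/14, 1443/28) → C = -3247/28
  (107/3, 137/3) → C = -204
  (419/44, 183/22) → C = -2567/44

The minimum is at (107/3, 137/3). Substituting into each constraint, equality holds for (i) and (vii); the remaining constraints have slack.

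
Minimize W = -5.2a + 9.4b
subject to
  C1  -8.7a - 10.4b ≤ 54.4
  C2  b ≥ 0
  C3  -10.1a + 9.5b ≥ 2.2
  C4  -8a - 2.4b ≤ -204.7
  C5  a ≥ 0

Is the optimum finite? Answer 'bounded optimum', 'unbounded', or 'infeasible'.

Vertices and W = -5.2a + 9.4b:
  (193937/10024, 208507/10024) → W = 4757467/50120
  (0, 2047/24) → W = 96209/120
The feasible region has finitely many vertices and no improving ray; the minimum is 4757467/50120 at (193937/10024, 208507/10024).

bounded optimum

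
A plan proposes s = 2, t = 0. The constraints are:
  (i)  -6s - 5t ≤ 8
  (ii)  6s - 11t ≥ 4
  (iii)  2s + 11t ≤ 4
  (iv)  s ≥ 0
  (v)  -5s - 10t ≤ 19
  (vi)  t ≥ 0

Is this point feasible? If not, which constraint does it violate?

(i): -12 ≤ 8 ✓
(ii): 12 ≥ 4 ✓
(iii): 4 ≤ 4 ✓
(iv): 2 ≥ 0 ✓
(v): -10 ≤ 19 ✓
(vi): 0 ≥ 0 ✓

feasible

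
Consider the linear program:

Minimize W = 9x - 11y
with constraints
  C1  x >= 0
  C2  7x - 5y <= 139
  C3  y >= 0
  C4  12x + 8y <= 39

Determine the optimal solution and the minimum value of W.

x = 0, y = 39/8, minimum W = -429/8

Vertices and W = 9x - 11y:
  (0, 0) → W = 0
  (0, 39/8) → W = -429/8
  (13/4, 0) → W = 117/4

At the optimal vertex, x = 0 and 12x + 8y = 39.
Solving simultaneously gives x = 0, y = 39/8.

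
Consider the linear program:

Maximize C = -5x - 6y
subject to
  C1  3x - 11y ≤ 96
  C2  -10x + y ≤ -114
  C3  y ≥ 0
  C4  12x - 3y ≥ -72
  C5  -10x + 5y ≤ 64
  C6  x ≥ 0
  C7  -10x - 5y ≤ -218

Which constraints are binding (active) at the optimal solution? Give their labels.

Feasible corners and C = -5x - 6y:
  (32, 0) → C = -160
  (317/20, 89/2) → C = -1385/4
  (197/15, 52/3) → C = -509/3
  (109/5, 0) → C = -109
The feasible region is unbounded (it extends along (11, 3), (1, 2)), but C strictly decreases along every unbounded feasible direction, so there is no improving ray and the maximum is attained at a vertex.

The maximum is at (109/5, 0). Substituting into each constraint, equality holds for C3 and C7; the remaining constraints have slack.

C3 and C7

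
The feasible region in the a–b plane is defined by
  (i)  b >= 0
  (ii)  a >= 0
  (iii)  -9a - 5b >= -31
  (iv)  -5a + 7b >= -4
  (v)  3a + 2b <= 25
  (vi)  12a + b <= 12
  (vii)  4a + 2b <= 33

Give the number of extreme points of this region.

Pairwise boundary intersections that survive every other constraint:
  (0, 0)
  (4/5, 0)
  (0, 31/5)
  (29/51, 88/17)
  (88/89, 12/89)

5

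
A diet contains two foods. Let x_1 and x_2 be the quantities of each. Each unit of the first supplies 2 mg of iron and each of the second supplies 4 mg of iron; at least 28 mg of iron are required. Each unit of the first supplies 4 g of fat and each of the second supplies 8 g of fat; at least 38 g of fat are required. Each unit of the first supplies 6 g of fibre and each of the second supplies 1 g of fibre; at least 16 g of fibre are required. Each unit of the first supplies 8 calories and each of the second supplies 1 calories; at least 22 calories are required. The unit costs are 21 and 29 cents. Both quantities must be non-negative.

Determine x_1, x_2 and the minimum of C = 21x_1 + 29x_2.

x_1 = 2, x_2 = 6, minimum C = 216

Corner points and C = 21x_1 + 29x_2:
  (0, 22) → C = 638
  (14, 0) → C = 294
  (2, 6) → C = 216
The feasible region is unbounded (it extends along (0, 1), (1, 0)), but C strictly increases along every unbounded feasible direction, so there is no improving ray and the minimum is attained at a vertex.

At the optimal vertex, 2x_1 + 4x_2 = 28 and 8x_1 + x_2 = 22.
Solving simultaneously gives x_1 = 2, x_2 = 6.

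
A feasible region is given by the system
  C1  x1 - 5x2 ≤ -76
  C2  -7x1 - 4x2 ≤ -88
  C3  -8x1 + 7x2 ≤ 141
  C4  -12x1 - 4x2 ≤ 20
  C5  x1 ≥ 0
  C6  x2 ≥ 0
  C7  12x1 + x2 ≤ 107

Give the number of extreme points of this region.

Pairwise boundary intersections that survive every other constraint:
  (136/39, 620/39)
  (459/61, 1019/61)
  (52/81, 1691/81)
  (152/23, 637/23)

4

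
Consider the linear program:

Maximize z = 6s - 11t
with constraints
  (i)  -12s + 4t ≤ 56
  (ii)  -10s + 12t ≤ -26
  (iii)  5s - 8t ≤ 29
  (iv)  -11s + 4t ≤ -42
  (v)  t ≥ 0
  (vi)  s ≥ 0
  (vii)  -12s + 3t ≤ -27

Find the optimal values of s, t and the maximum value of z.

s = 29/5, t = 0, maximum z = 174/5

Extreme points and z = 6s - 11t:
  (100/23, 67/46) → z = 463/46
  (29/5, 0) → z = 174/5
  (42/11, 0) → z = 252/11
The feasible region is unbounded (it extends along (6, 5), (8, 5)), but z strictly decreases along every unbounded feasible direction, so there is no improving ray and the maximum is attained at a vertex.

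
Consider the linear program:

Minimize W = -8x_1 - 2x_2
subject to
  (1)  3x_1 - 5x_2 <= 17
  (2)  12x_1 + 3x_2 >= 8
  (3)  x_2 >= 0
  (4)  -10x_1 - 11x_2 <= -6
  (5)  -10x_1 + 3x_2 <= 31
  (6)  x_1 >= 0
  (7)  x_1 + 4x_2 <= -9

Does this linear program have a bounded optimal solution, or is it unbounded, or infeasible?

The boundaries 3x_1 - 5x_2 = 17 and x_2 = 0 meet at (17/3, 0), but that point violates x_1 + 4x_2 ≤ -9. Every candidate vertex is excluded by some other constraint, so the feasible region is empty.

infeasible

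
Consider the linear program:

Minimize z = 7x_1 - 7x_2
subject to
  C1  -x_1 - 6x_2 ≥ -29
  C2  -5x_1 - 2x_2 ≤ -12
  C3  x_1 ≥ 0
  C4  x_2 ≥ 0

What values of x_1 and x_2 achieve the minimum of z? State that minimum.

Vertices and z = 7x_1 - 7x_2:
  (1/2, 19/4) → z = -119/4
  (29, 0) → z = 203
  (12/5, 0) → z = 84/5

At the optimal vertex, -x_1 - 6x_2 = -29 and -5x_1 - 2x_2 = -12.
Solving simultaneously gives x_1 = 1/2, x_2 = 19/4.

x_1 = 1/2, x_2 = 19/4, minimum z = -119/4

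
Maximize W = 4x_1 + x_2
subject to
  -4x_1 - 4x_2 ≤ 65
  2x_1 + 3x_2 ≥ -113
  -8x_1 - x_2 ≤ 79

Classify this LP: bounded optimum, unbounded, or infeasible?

unbounded

From the feasible point (257/4, -161/2), moving in the direction (-1, 8) keeps every constraint satisfied while W increases without bound.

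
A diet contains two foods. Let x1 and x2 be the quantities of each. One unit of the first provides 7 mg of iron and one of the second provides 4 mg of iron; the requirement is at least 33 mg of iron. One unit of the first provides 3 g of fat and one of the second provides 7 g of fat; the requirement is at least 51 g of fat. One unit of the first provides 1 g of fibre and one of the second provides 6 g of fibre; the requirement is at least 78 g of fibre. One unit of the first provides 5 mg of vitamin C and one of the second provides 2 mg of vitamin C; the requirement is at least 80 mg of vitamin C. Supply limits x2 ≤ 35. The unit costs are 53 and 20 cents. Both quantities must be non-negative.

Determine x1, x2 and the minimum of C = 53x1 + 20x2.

Vertices and C = 53x1 + 20x2:
  (78, 0) → C = 4134
  (81/7, 155/14) → C = 5843/7
  (2, 35) → C = 806
The feasible region is unbounded (it extends along (1, 0)), but C strictly increases along every unbounded feasible direction, so there is no improving ray and the minimum is attained at a vertex.

At the optimal vertex, 5x1 + 2x2 = 80 and x2 = 35.
Solving simultaneously gives x1 = 2, x2 = 35.

x1 = 2, x2 = 35, minimum C = 806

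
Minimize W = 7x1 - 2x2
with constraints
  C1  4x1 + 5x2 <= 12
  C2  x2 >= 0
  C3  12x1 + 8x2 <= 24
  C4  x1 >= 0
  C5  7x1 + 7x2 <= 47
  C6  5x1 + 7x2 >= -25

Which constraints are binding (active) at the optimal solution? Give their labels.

C1 and C4

Vertices and W = 7x1 - 2x2:
  (6/7, 12/7) → W = 18/7
  (0, 12/5) → W = -24/5
  (2, 0) → W = 14
  (0, 0) → W = 0

The minimum is at (0, 12/5). Substituting into each constraint, equality holds for C1 and C4; the remaining constraints have slack.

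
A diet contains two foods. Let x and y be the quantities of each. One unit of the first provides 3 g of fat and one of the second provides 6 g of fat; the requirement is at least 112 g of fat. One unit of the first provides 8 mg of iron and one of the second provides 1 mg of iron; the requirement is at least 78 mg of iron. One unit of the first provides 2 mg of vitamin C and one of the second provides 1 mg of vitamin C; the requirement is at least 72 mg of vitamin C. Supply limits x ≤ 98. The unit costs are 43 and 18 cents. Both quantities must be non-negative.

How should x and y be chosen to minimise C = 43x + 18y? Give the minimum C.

x = 1, y = 70, minimum C = 1303

Feasible corners and C = 43x + 18y:
  (0, 78) → C = 1404
  (112/3, 0) → C = 4816/3
  (98, 0) → C = 4214
  (320/9, 8/9) → C = 13904/9
  (1, 70) → C = 1303
The feasible region is unbounded (it extends along (0, 1)), but C strictly increases along every unbounded feasible direction, so there is no improving ray and the minimum is attained at a vertex.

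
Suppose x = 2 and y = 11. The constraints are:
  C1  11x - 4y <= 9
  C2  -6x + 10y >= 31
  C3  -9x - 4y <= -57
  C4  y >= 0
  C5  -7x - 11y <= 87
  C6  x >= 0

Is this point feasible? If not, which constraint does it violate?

feasible

C1: -22 ≤ 9 ✓
C2: 98 ≥ 31 ✓
C3: -62 ≤ -57 ✓
C4: 11 ≥ 0 ✓
C5: -135 ≤ 87 ✓
C6: 2 ≥ 0 ✓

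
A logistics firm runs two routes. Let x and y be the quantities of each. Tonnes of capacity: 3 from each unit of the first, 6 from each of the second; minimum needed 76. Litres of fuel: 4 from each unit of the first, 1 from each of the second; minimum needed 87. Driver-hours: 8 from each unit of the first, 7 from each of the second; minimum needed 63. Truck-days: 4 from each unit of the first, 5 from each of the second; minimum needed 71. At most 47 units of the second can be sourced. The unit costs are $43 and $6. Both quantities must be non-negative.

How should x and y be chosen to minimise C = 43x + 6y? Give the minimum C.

Corner points and C = 43x + 6y:
  (76/3, 0) → C = 3268/3
  (446/21, 43/21) → C = 19436/21
  (10, 47) → C = 712
The feasible region is unbounded (it extends along (1, 0)), but C strictly increases along every unbounded feasible direction, so there is no improving ray and the minimum is attained at a vertex.

The binding constraints are 4x + y = 87 and y = 47.
Solving simultaneously gives x = 10, y = 47.

x = 10, y = 47, minimum C = 712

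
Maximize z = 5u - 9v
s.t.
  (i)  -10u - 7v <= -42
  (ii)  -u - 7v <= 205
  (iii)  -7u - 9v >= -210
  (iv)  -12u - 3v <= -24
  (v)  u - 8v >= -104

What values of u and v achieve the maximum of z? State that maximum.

u = 663/8, v = -329/8, maximum z = 1569/2

Corner points and z = 5u - 9v:
  (247/9, -2092/63) → z = 27473/63
  (7/9, 44/9) → z = -361/9
  (663/8, -329/8) → z = 1569/2
  (744/65, 938/65) → z = -4722/65
  (-40/33, 424/33) → z = -4016/33

At the optimal vertex, -u - 7v = 205 and -7u - 9v = -210.
Solving simultaneously gives u = 663/8, v = -329/8.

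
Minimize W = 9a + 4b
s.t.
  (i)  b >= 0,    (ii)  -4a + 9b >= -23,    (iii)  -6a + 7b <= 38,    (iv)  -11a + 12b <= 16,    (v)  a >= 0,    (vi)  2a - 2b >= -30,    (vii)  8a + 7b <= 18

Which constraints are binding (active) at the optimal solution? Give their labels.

Corner points and W = 9a + 4b:
  (0, 0) → W = 0
  (9/4, 0) → W = 81/4
  (0, 4/3) → W = 16/3
  (104/173, 326/173) → W = 2240/173

The minimum is at (0, 0). Substituting into each constraint, equality holds for (i) and (v); the remaining constraints have slack.

(i) and (v)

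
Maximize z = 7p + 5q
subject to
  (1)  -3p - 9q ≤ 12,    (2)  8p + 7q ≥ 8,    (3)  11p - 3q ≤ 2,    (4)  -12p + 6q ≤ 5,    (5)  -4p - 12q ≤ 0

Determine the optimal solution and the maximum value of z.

Vertices and z = 7p + 5q:
  (38/101, 72/101) → z = 626/101
  (13/132, 34/33) → z = 257/44
  (9/10, 79/30) → z = 292/15

At the optimal vertex, 11p - 3q = 2 and -12p + 6q = 5.
Solving simultaneously gives p = 9/10, q = 79/30.

p = 9/10, q = 79/30, maximum z = 292/15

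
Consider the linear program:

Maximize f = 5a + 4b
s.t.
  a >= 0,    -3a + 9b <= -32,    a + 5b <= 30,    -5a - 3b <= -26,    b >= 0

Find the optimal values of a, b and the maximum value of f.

a = 30, b = 0, maximum f = 150

Feasible corners and f = 5a + 4b:
  (215/12, 29/12) → f = 397/4
  (32/3, 0) → f = 160/3
  (30, 0) → f = 150

The optimum lies where a + 5b = 30 and b = 0.
Solving simultaneously gives a = 30, b = 0.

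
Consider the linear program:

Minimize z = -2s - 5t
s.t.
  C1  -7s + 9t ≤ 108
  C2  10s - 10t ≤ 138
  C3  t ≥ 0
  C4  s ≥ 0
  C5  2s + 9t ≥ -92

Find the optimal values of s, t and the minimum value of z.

s = 1161/10, t = 1023/10, minimum z = -7437/10

Feasible corners and z = -2s - 5t:
  (1161/10, 1023/10) → z = -7437/10
  (0, 12) → z = -60
  (69/5, 0) → z = -138/5
  (0, 0) → z = 0

At the optimal vertex, -7s + 9t = 108 and 10s - 10t = 138.
Solving simultaneously gives s = 1161/10, t = 1023/10.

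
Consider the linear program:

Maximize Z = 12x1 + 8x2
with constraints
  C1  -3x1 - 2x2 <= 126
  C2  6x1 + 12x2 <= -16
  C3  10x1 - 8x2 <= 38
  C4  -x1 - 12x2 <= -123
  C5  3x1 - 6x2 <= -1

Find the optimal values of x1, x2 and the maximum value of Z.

x1 = -139/5, x2 = 377/30, maximum Z = -3496/15

Extreme points and Z = 12x1 + 8x2:
  (-185/3, 59/2) → Z = -504
  (-879/17, 495/34) → Z = -504
  (-139/5, 377/30) → Z = -3496/15

The binding constraints are 6x1 + 12x2 = -16 and -x1 - 12x2 = -123.
Solving simultaneously gives x1 = -139/5, x2 = 377/30.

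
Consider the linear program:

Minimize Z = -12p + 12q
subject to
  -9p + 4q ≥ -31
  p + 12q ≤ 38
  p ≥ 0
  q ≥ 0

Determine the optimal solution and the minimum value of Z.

p = 31/9, q = 0, minimum Z = -124/3

Feasible corners and Z = -12p + 12q:
  (131/28, 311/112) → Z = -639/28
  (31/9, 0) → Z = -124/3
  (0, 19/6) → Z = 38
  (0, 0) → Z = 0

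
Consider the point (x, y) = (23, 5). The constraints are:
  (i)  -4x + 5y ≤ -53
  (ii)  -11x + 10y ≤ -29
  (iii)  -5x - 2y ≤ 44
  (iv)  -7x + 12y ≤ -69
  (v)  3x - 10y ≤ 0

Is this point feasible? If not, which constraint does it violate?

Constraint (v): 3x - 10y = 19, which is not ≤ 0. All other constraints are satisfied.

not feasible — violates (v)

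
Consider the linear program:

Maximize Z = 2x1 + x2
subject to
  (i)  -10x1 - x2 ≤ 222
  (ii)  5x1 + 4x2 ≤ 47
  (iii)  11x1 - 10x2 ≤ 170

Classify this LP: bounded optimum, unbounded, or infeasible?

Feasible corners and Z = 2x1 + x2:
  (-187/7, 316/7) → Z = -58/7
  (-2050/111, -4142/111) → Z = -8242/111
  (575/47, -333/94) → Z = 1967/94
The feasible region has finitely many vertices and no improving ray; the maximum is 1967/94 at (575/47, -333/94).

bounded optimum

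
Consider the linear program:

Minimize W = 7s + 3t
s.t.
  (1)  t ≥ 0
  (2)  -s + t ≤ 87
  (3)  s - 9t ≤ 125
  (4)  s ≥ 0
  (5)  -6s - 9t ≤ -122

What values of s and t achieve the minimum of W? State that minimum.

s = 0, t = 122/9, minimum W = 122/3

The feasible region is unbounded (it extends along (1, 1), (9, 1)), but W strictly increases along every unbounded feasible direction, so there is no improving ray and the minimum is attained at a vertex.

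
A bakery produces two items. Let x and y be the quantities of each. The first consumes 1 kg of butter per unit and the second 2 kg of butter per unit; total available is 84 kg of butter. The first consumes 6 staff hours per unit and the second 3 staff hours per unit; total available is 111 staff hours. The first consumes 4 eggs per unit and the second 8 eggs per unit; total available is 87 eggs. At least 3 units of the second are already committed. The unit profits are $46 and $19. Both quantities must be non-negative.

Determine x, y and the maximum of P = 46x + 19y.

x = 63/4, y = 3, maximum P = 1563/2

Extreme points and P = 46x + 19y:
  (0, 87/8) → P = 1653/8
  (0, 3) → P = 57
  (63/4, 3) → P = 1563/2

The optimum lies where 4x + 8y = 87 and y = 3.
Solving simultaneously gives x = 63/4, y = 3.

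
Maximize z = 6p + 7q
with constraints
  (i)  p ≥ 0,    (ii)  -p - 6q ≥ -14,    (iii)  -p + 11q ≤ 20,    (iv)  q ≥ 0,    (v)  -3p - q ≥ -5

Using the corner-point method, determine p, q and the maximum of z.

p = 35/34, q = 65/34, maximum z = 665/34

Feasible corners and z = 6p + 7q:
  (0, 20/11) → z = 140/11
  (0, 0) → z = 0
  (35/34, 65/34) → z = 665/34
  (5/3, 0) → z = 10

At the optimal vertex, -p + 11q = 20 and -3p - q = -5.
Solving simultaneously gives p = 35/34, q = 65/34.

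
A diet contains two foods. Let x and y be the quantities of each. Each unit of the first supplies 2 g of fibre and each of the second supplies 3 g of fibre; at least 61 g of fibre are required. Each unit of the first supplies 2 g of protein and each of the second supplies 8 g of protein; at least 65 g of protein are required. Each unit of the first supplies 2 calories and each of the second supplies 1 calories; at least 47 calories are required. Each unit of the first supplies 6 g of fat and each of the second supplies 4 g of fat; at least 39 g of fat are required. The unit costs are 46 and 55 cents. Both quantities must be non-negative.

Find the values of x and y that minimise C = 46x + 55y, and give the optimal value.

x = 20, y = 7, minimum C = 1305

Corner points and C = 46x + 55y:
  (0, 47) → C = 2585
  (65/2, 0) → C = 1495
  (293/10, 4/5) → C = 6959/5
  (20, 7) → C = 1305
The feasible region is unbounded (it extends along (0, 1), (1, 0)), but C strictly increases along every unbounded feasible direction, so there is no improving ray and the minimum is attained at a vertex.

At the optimal vertex, 2x + 3y = 61 and 2x + y = 47.
Solving simultaneously gives x = 20, y = 7.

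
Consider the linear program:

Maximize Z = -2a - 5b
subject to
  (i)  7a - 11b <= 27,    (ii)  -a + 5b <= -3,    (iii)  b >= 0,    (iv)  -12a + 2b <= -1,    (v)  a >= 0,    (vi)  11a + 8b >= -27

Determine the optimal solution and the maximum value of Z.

Corner points and Z = -2a - 5b:
  (17/4, 1/4) → Z = -39/4
  (27/7, 0) → Z = -54/7
  (3, 0) → Z = -6

At the optimal vertex, -a + 5b = -3 and b = 0.
Solving simultaneously gives a = 3, b = 0.

a = 3, b = 0, maximum Z = -6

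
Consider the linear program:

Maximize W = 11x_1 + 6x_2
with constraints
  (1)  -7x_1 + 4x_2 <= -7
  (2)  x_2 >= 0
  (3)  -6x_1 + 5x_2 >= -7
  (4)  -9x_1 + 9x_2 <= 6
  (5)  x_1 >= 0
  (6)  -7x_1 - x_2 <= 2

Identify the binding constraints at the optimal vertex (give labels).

(3) and (4)

Feasible corners and W = 11x_1 + 6x_2:
  (1, 0) → W = 11
  (29/9, 35/9) → W = 529/9
  (7/6, 0) → W = 77/6
  (31/3, 11) → W = 539/3

The maximum is at (31/3, 11). Substituting into each constraint, equality holds for (3) and (4); the remaining constraints have slack.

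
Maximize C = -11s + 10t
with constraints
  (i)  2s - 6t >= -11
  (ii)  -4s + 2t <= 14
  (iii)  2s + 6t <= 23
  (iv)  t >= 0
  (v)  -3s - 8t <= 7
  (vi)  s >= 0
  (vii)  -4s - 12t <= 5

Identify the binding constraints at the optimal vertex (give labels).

(i) and (vi)

Extreme points and C = -11s + 10t:
  (3, 17/6) → C = -14/3
  (0, 11/6) → C = 55/3
  (23/2, 0) → C = -253/2
  (0, 0) → C = 0

The maximum is at (0, 11/6). Substituting into each constraint, equality holds for (i) and (vi); the remaining constraints have slack.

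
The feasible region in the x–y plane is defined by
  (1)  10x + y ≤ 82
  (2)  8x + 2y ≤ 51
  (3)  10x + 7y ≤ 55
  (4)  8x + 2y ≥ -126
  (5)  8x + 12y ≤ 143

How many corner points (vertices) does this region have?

The feasible vertices (each the meet of two boundaries and inside every other half-plane) are:
  (113/12, -73/6)
  (145/6, -479/3)
  (247/36, -35/18)
  (-341/64, 495/32)
  (-899/40, 269/10)

5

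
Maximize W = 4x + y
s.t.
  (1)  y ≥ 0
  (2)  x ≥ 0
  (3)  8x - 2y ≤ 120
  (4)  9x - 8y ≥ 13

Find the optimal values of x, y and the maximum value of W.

Extreme points and W = 4x + y:
  (15, 0) → W = 60
  (13/9, 0) → W = 52/9
  (467/23, 488/23) → W = 2356/23

x = 467/23, y = 488/23, maximum W = 2356/23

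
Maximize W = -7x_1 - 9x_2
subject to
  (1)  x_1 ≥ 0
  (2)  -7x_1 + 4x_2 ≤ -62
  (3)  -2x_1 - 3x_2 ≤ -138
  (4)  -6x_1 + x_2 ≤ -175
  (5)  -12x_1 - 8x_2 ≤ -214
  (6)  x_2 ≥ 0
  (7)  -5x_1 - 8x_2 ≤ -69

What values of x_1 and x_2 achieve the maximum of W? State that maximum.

x_1 = 663/20, x_2 = 239/10, maximum W = -8943/20

Vertices and W = -7x_1 - 9x_2:
  (638/17, 853/17) → W = -12143/17
  (663/20, 239/10) → W = -8943/20
  (69, 0) → W = -483
The feasible region is unbounded (it extends along (1, 0), (4, 7)), but W strictly decreases along every unbounded feasible direction, so there is no improving ray and the maximum is attained at a vertex.

The binding constraints are -2x_1 - 3x_2 = -138 and -6x_1 + x_2 = -175.
Solving simultaneously gives x_1 = 663/20, x_2 = 239/10.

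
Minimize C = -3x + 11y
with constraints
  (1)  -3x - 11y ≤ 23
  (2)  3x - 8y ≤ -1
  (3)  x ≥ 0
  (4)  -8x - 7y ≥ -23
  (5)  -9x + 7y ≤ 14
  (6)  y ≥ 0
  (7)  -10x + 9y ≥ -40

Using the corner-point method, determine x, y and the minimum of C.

Corner points and C = -3x + 11y:
  (0, 1/8) → C = 11/8
  (177/85, 77/85) → C = 316/85
  (0, 2) → C = 22
  (9/17, 319/119) → C = 3320/119

The optimum lies where 3x - 8y = -1 and x = 0.
Solving simultaneously gives x = 0, y = 1/8.

x = 0, y = 1/8, minimum C = 11/8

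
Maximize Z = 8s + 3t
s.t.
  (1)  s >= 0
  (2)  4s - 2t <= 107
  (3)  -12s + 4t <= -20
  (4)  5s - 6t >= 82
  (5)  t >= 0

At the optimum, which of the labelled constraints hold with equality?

(2) and (4)

Extreme points and Z = 8s + 3t:
  (239/7, 207/14) → Z = 635/2
  (107/4, 0) → Z = 214
  (82/5, 0) → Z = 656/5

The maximum is at (239/7, 207/14). Substituting into each constraint, equality holds for (2) and (4); the remaining constraints have slack.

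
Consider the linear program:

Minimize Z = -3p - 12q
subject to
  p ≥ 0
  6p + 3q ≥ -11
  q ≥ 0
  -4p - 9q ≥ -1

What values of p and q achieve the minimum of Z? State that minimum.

p = 0, q = 1/9, minimum Z = -4/3

The binding constraints are p = 0 and -4p - 9q = -1.
Solving simultaneously gives p = 0, q = 1/9.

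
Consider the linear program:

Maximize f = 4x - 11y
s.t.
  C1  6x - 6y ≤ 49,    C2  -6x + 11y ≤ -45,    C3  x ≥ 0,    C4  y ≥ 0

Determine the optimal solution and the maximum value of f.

The optimum lies where 6x - 6y = 49 and y = 0.
Solving simultaneously gives x = 49/6, y = 0.

x = 49/6, y = 0, maximum f = 98/3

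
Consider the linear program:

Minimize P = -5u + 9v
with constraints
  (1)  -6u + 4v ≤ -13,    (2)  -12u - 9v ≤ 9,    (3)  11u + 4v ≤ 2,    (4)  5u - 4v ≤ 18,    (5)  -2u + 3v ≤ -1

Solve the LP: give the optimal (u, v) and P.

Feasible corners and P = -5u + 9v:
  (27/34, -35/17) → P = -45/2
  (15/17, -131/68) → P = -87/4
  (18/17, -41/17) → P = -27

The optimum lies where -12u - 9v = 9 and 11u + 4v = 2.
Solving simultaneously gives u = 18/17, v = -41/17.

u = 18/17, v = -41/17, minimum P = -27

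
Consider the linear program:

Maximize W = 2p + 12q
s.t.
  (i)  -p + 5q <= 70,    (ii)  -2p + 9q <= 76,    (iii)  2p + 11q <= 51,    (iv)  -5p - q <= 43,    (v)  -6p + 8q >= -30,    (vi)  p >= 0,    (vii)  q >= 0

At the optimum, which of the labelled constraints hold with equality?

(iii) and (vi)

Extreme points and W = 2p + 12q:
  (9, 3) → W = 54
  (0, 51/11) → W = 612/11
  (5, 0) → W = 10
  (0, 0) → W = 0

The maximum is at (0, 51/11). Substituting into each constraint, equality holds for (iii) and (vi); the remaining constraints have slack.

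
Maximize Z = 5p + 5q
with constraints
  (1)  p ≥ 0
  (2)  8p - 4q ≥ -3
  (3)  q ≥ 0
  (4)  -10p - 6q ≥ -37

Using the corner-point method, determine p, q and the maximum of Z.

p = 65/44, q = 163/44, maximum Z = 285/11

Vertices and Z = 5p + 5q:
  (0, 3/4) → Z = 15/4
  (0, 0) → Z = 0
  (65/44, 163/44) → Z = 285/11
  (37/10, 0) → Z = 37/2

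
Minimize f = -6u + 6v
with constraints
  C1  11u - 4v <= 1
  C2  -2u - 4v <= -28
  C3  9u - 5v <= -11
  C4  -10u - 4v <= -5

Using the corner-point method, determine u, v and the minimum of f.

u = 48/23, v = 137/23, minimum f = 534/23

Corner points and f = -6u + 6v:
  (49/19, 130/19) → f = 486/19
  (48/23, 137/23) → f = 534/23
  (-23/8, 135/16) → f = 543/8
The feasible region is unbounded (it extends along (-2, 5), (4, 11)), but f strictly increases along every unbounded feasible direction, so there is no improving ray and the minimum is attained at a vertex.

At the optimal vertex, -2u - 4v = -28 and 9u - 5v = -11.
Solving simultaneously gives u = 48/23, v = 137/23.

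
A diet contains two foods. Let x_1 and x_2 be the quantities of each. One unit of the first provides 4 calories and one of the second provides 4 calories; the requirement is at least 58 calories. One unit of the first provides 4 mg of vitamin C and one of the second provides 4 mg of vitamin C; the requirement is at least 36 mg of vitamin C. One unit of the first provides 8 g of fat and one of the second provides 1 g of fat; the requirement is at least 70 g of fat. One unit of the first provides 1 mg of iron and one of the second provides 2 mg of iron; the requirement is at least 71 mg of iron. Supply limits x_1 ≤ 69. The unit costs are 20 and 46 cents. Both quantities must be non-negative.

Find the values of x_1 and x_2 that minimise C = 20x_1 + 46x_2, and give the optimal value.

x_1 = 69, x_2 = 1, minimum C = 1426

Vertices and C = 20x_1 + 46x_2:
  (0, 70) → C = 3220
  (23/5, 166/5) → C = 8096/5
  (69, 1) → C = 1426
The feasible region is unbounded (it extends along (0, 1)), but C strictly increases along every unbounded feasible direction, so there is no improving ray and the minimum is attained at a vertex.

At the optimal vertex, x_1 + 2x_2 = 71 and x_1 = 69.
Solving simultaneously gives x_1 = 69, x_2 = 1.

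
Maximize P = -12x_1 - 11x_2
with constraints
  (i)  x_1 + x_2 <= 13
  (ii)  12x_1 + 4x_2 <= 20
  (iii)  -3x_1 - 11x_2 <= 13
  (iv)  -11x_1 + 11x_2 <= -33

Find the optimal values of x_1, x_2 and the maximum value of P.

At the optimal vertex, -3x_1 - 11x_2 = 13 and -11x_1 + 11x_2 = -33.
Solving simultaneously gives x_1 = 10/7, x_2 = -11/7.

x_1 = 10/7, x_2 = -11/7, maximum P = 1/7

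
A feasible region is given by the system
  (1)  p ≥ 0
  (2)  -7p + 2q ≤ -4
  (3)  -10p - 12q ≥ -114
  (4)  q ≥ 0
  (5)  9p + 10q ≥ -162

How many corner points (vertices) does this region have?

Of the 10 pairwise boundary intersections, those satisfying every inequality are:
  (69/26, 379/52)
  (4/7, 0)
  (57/5, 0)

3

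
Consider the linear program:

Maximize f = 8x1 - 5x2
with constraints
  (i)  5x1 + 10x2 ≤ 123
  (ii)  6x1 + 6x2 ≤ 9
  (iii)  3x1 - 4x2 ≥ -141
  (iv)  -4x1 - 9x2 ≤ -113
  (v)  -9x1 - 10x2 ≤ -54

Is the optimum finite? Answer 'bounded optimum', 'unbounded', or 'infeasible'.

infeasible

The boundaries 5x1 + 10x2 = 123 and -4x1 - 9x2 = -113 meet at (-23/5, 73/5), but that point violates 6x1 + 6x2 ≤ 9. Every candidate vertex is excluded by some other constraint, so the feasible region is empty.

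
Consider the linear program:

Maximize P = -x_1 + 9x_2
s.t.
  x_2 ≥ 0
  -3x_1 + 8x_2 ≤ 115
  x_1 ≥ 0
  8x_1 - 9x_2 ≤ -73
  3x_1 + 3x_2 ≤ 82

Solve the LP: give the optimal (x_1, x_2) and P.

Feasible corners and P = -x_1 + 9x_2:
  (0, 115/8) → P = 1035/8
  (311/33, 197/11) → P = 5008/33
  (0, 73/9) → P = 73
  (173/17, 875/51) → P = 2452/17

At the optimal vertex, -3x_1 + 8x_2 = 115 and 3x_1 + 3x_2 = 82.
Solving simultaneously gives x_1 = 311/33, x_2 = 197/11.

x_1 = 311/33, x_2 = 197/11, maximum P = 5008/33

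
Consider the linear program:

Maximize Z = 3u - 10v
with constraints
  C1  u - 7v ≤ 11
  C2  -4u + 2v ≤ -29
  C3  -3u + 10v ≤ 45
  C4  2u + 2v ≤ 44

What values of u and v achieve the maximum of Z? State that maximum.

Feasible corners and Z = 3u - 10v:
  (181/26, -15/26) → Z = 693/26
  (165/8, 11/8) → Z = 385/8
  (190/17, 267/34) → Z = -45
  (175/13, 111/13) → Z = -45

u = 165/8, v = 11/8, maximum Z = 385/8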